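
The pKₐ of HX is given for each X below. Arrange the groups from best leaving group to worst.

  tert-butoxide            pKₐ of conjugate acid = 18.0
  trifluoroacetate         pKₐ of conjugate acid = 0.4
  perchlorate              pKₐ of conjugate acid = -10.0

Lower conjugate-acid pKₐ ⇒ weaker base ⇒ better leaving group.
Sorting by the given values: perchlorate (-10.0), trifluoroacetate (0.4), tert-butoxide (18.0).

perchlorate > trifluoroacetate > tert-butoxide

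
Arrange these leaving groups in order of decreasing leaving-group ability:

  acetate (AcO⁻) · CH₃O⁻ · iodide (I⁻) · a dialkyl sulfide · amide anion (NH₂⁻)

Rank by basicity of the departing species: weakest base leaves most easily.
iodide (I⁻): pKₐ(HI) ≈ -10 — large, highly polarisable; very weak base
a dialkyl sulfide: pKₐ(R'₂SH⁺) ≈ -7
acetate (AcO⁻): pKₐ(CH₃COOH) ≈ 4.8
CH₃O⁻: pKₐ(CH₃OH) ≈ 15.5
amide anion (NH₂⁻): pKₐ(NH₃) ≈ 38

iodide (I⁻) > a dialkyl sulfide > acetate (AcO⁻) > CH₃O⁻ > amide anion (NH₂⁻)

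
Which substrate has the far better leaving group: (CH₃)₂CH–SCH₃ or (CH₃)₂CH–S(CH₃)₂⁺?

(CH₃)₂CH–S(CH₃)₂⁺

From (CH₃)₂CH–SCH₃ the departing group would be RS⁻ (pKₐ(RSH (a thiol)) ≈ 10.5). Moderately basic; rarely leaves without activation.
From (CH₃)₂CH–S(CH₃)₂⁺ the leaving group is SR'₂ (pKₐ(R'₂SH⁺) ≈ -7). Neutral; leaves from a sulfonium salt (R–SR'₂⁺).
(In practice (CH₃)₂CH–S(CH₃)₂⁺ is made from (CH₃)₂CH–SCH₃ by S-methylation with CH₃I, allowing neutral dimethyl sulfide, rather than methanethiolate, to depart.)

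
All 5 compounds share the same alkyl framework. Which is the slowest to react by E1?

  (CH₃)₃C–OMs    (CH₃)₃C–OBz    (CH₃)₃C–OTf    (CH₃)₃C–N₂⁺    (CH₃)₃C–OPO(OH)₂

(CH₃)₃C–OBz

Same R in every case — rank the leaving groups.
Leaving-group ability tracks the stability of the departed species; conjugate-acid pKₐ is the usual yardstick (lower pKₐ → better LG).
(CH₃)₃C–N₂⁺ loses N₂: no meaningful conjugate acid; N₂ departs as an exceptionally stable neutral molecule
(CH₃)₃C–OTf loses OTf⁻: pKₐ(CF₃SO₃H (triflic acid)) ≈ -14
(CH₃)₃C–OMs loses OMs⁻: pKₐ(CH₃SO₃H (MsOH)) ≈ -1.9
(CH₃)₃C–OPO(OH)₂ loses H₂PO₄⁻: pKₐ(H₃PO₄) ≈ 2.1
(CH₃)₃C–OBz loses PhCOO⁻: pKₐ(C₆H₅COOH) ≈ 4.2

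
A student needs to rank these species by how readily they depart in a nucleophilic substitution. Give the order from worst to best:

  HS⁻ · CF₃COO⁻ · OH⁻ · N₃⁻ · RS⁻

OH⁻ < RS⁻ < HS⁻ < N₃⁻ < CF₃COO⁻

Rank by basicity of the departing species: weakest base leaves most easily.
CF₃COO⁻: pKₐ(CF₃COOH) ≈ 0.2
N₃⁻: pKₐ(HN₃) ≈ 4.7
HS⁻: pKₐ(H₂S) ≈ 7
RS⁻: pKₐ(RSH (a thiol)) ≈ 10.5
OH⁻: pKₐ(H₂O) ≈ 15.7 — strong base; essentially never leaves without prior activation
Listed from poorest to best leaving group as asked.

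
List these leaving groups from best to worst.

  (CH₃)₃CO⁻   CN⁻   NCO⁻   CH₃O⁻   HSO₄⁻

The more stable X⁻ (or X) is on its own — i.e. the weaker a base it is — the better a leaving group it makes.
HSO₄⁻: pKₐ(H₂SO₄) ≈ -3 — conjugate base of a strong mineral acid
NCO⁻: pKₐ(HOCN) ≈ 3.5 — resonance between N and O
CN⁻: pKₐ(HCN) ≈ 9.2 — sp carbon stabilises the charge somewhat, but still a poor LG
CH₃O⁻: pKₐ(CH₃OH) ≈ 15.5
(CH₃)₃CO⁻: pKₐ(t-BuOH) ≈ 18

HSO₄⁻ > NCO⁻ > CN⁻ > CH₃O⁻ > (CH₃)₃CO⁻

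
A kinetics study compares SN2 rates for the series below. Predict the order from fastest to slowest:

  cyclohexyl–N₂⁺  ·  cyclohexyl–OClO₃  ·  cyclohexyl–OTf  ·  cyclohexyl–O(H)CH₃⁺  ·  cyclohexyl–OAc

cyclohexyl–N₂⁺ > cyclohexyl–OTf > cyclohexyl–OClO₃ > cyclohexyl–O(H)CH₃⁺ > cyclohexyl–OAc

The skeletons are identical, so relative rate is governed entirely by leaving-group ability.
Rank by basicity of the departing species: weakest base leaves most easily.
cyclohexyl–N₂⁺ loses N₂: no meaningful conjugate acid; N₂ departs as an exceptionally stable neutral molecule
cyclohexyl–OTf loses OTf⁻: pKₐ(CF₃SO₃H (triflic acid)) ≈ -14
cyclohexyl–OClO₃ loses ClO₄⁻: pKₐ(HClO₄) ≈ -10
cyclohexyl–O(H)CH₃⁺ loses R'OH: pKₐ(R'OH₂⁺) ≈ -2.4
cyclohexyl–OAc loses AcO⁻: pKₐ(CH₃COOH) ≈ 4.8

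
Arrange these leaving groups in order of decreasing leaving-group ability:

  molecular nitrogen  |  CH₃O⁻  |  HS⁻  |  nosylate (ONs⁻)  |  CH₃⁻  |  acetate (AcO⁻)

molecular nitrogen > nosylate (ONs⁻) > acetate (AcO⁻) > HS⁻ > CH₃O⁻ > CH₃⁻

A good leaving group is a weak base: the lower the pKₐ of its conjugate acid, the more readily it departs.
molecular nitrogen: no meaningful conjugate acid; N₂ departs as an exceptionally stable neutral molecule
nosylate (ONs⁻): pKₐ(p-O₂NC₆H₄SO₃H) ≈ -3.5 — p-nitro group further stabilises the sulfonate
acetate (AcO⁻): pKₐ(CH₃COOH) ≈ 4.8 — resonance-stabilised but still a weak base
HS⁻: pKₐ(H₂S) ≈ 7 — larger and more polarisable than the oxygen analogue
CH₃O⁻: pKₐ(CH₃OH) ≈ 15.5 — strong base; alkoxides do not leave unassisted
CH₃⁻: pKₐ(CH₄) ≈ 48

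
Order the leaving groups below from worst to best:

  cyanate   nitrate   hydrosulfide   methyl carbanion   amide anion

The more stable X⁻ (or X) is on its own — i.e. the weaker a base it is — the better a leaving group it makes.
nitrate: pKₐ(HNO₃) ≈ -1.3
cyanate: pKₐ(HOCN) ≈ 3.5
hydrosulfide: pKₐ(H₂S) ≈ 7
amide anion: pKₐ(NH₃) ≈ 38
methyl carbanion: pKₐ(CH₄) ≈ 48
Listed from poorest to best leaving group as asked.

methyl carbanion < amide anion < hydrosulfide < cyanate < nitrate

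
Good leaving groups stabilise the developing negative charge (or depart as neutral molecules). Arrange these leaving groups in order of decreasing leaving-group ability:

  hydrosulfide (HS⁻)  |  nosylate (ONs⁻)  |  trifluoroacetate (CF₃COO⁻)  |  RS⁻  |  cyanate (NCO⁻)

nosylate (ONs⁻) > trifluoroacetate (CF₃COO⁻) > cyanate (NCO⁻) > hydrosulfide (HS⁻) > RS⁻

Rank by basicity of the departing species: weakest base leaves most easily.
nosylate (ONs⁻): pKₐ(p-O₂NC₆H₄SO₃H) ≈ -3.5 — p-nitro group further stabilises the sulfonate
trifluoroacetate (CF₃COO⁻): pKₐ(CF₃COOH) ≈ 0.2
cyanate (NCO⁻): pKₐ(HOCN) ≈ 3.5 — resonance between N and O
hydrosulfide (HS⁻): pKₐ(H₂S) ≈ 7 — larger and more polarisable than the oxygen analogue
RS⁻: pKₐ(RSH (a thiol)) ≈ 10.5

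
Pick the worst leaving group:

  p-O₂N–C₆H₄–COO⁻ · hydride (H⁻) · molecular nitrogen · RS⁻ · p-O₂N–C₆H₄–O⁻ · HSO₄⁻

Rank by basicity of the departing species: weakest base leaves most easily.
molecular nitrogen: no meaningful conjugate acid; N₂ departs as an exceptionally stable neutral molecule
HSO₄⁻: pKₐ(H₂SO₄) ≈ -3
p-O₂N–C₆H₄–COO⁻: pKₐ(p-nitrobenzoic acid) ≈ 3.4
p-O₂N–C₆H₄–O⁻: pKₐ(p-nitrophenol) ≈ 7.2
RS⁻: pKₐ(RSH (a thiol)) ≈ 10.5
hydride (H⁻): pKₐ(H₂) ≈ 36

hydride (H⁻)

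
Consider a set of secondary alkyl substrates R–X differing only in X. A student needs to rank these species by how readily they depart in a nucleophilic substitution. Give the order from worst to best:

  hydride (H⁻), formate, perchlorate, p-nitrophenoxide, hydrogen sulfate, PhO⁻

hydride (H⁻) < PhO⁻ < p-nitrophenoxide < formate < hydrogen sulfate < perchlorate

A good leaving group is a weak base: the lower the pKₐ of its conjugate acid, the more readily it departs.
perchlorate: pKₐ(HClO₄) ≈ -10
hydrogen sulfate: pKₐ(H₂SO₄) ≈ -3 — conjugate base of a strong mineral acid
formate: pKₐ(HCOOH) ≈ 3.8 — resonance-stabilised carboxylate
p-nitrophenoxide: pKₐ(p-nitrophenol) ≈ 7.2 — nitro group delocalises the charge; the classic chromogenic LG
PhO⁻: pKₐ(C₆H₅OH (phenol)) ≈ 10
hydride (H⁻): pKₐ(H₂) ≈ 36 — extremely strong base; leaves only in special hydride-transfer contexts
Reversing gives the worst-to-best order requested.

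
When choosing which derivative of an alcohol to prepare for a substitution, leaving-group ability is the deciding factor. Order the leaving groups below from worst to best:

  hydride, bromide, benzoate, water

bromide: pKₐ(HBr) ≈ -9
water: pKₐ(H₃O⁺) ≈ -1.7
benzoate: pKₐ(C₆H₅COOH) ≈ 4.2
hydride: pKₐ(H₂) ≈ 36
Reversing gives the worst-to-best order requested.

hydride < benzoate < water < bromide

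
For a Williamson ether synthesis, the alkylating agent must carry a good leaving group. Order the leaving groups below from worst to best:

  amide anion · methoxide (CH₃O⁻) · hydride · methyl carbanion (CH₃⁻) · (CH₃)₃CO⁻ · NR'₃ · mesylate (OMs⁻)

A good leaving group is a weak base: the lower the pKₐ of its conjugate acid, the more readily it departs.
mesylate (OMs⁻): pKₐ(CH₃SO₃H (MsOH)) ≈ -1.9
NR'₃: pKₐ(R'₃NH⁺) ≈ 10.7
methoxide (CH₃O⁻): pKₐ(CH₃OH) ≈ 15.5
(CH₃)₃CO⁻: pKₐ(t-BuOH) ≈ 18
hydride: pKₐ(H₂) ≈ 36
amide anion: pKₐ(NH₃) ≈ 38
methyl carbanion (CH₃⁻): pKₐ(CH₄) ≈ 48
The question asks for worst first, so the sequence is read in increasing leaving-group ability.

methyl carbanion (CH₃⁻) < amide anion < hydride < (CH₃)₃CO⁻ < methoxide (CH₃O⁻) < NR'₃ < mesylate (OMs⁻)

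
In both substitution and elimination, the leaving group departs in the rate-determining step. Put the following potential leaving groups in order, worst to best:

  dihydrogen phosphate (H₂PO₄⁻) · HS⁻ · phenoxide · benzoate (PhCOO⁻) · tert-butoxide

tert-butoxide < phenoxide < HS⁻ < benzoate (PhCOO⁻) < dihydrogen phosphate (H₂PO₄⁻)

Rank by basicity of the departing species: weakest base leaves most easily.
dihydrogen phosphate (H₂PO₄⁻): pKₐ(H₃PO₄) ≈ 2.1 — moderate base; biological leaving group after further activation
benzoate (PhCOO⁻): pKₐ(C₆H₅COOH) ≈ 4.2 — aryl carboxylate
HS⁻: pKₐ(H₂S) ≈ 7
phenoxide: pKₐ(C₆H₅OH (phenol)) ≈ 10 — resonance into the ring helps, but still a poor LG
tert-butoxide: pKₐ(t-BuOH) ≈ 18
Reversing gives the worst-to-best order requested.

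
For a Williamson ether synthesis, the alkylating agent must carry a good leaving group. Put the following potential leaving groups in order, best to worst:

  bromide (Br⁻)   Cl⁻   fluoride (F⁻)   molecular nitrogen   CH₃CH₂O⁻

molecular nitrogen > bromide (Br⁻) > Cl⁻ > fluoride (F⁻) > CH₃CH₂O⁻

The more stable X⁻ (or X) is on its own — i.e. the weaker a base it is — the better a leaving group it makes.
molecular nitrogen: no meaningful conjugate acid; N₂ departs as an exceptionally stable neutral molecule
bromide (Br⁻): pKₐ(HBr) ≈ -9
Cl⁻: pKₐ(HCl) ≈ -7
fluoride (F⁻): pKₐ(HF) ≈ 3.2
CH₃CH₂O⁻: pKₐ(CH₃CH₂OH) ≈ 16 — strong base; alkoxides do not leave unassisted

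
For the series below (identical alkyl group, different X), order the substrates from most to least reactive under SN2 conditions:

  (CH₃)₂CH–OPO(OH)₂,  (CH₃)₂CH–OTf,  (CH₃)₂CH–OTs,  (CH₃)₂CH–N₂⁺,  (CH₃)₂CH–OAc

Same R in every case — rank the leaving groups.
The more stable X⁻ (or X) is on its own — i.e. the weaker a base it is — the better a leaving group it makes.
(CH₃)₂CH–N₂⁺ loses N₂: no meaningful conjugate acid; N₂ departs as an exceptionally stable neutral molecule
(CH₃)₂CH–OTf loses OTf⁻: pKₐ(CF₃SO₃H (triflic acid)) ≈ -14
(CH₃)₂CH–OTs loses OTs⁻: pKₐ(p-CH₃C₆H₄SO₃H (TsOH)) ≈ -2.8
(CH₃)₂CH–OPO(OH)₂ loses H₂PO₄⁻: pKₐ(H₃PO₄) ≈ 2.1
(CH₃)₂CH–OAc loses AcO⁻: pKₐ(CH₃COOH) ≈ 4.8

(CH₃)₂CH–N₂⁺ > (CH₃)₂CH–OTf > (CH₃)₂CH–OTs > (CH₃)₂CH–OPO(OH)₂ > (CH₃)₂CH–OAc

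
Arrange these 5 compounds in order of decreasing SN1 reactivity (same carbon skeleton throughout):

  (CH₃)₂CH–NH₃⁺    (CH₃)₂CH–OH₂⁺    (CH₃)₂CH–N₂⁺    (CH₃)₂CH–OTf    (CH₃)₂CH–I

(CH₃)₂CH–N₂⁺ > (CH₃)₂CH–OTf > (CH₃)₂CH–I > (CH₃)₂CH–OH₂⁺ > (CH₃)₂CH–NH₃⁺

With the same alkyl group throughout, only the leaving group differentiates the rates.
Rank by basicity of the departing species: weakest base leaves most easily.
(CH₃)₂CH–N₂⁺ loses N₂: no meaningful conjugate acid; N₂ departs as an exceptionally stable neutral molecule
(CH₃)₂CH–OTf loses OTf⁻: pKₐ(CF₃SO₃H (triflic acid)) ≈ -14
(CH₃)₂CH–I loses I⁻: pKₐ(HI) ≈ -10
(CH₃)₂CH–OH₂⁺ loses H₂O: pKₐ(H₃O⁺) ≈ -1.7
(CH₃)₂CH–NH₃⁺ loses NH₃: pKₐ(NH₄⁺) ≈ 9.2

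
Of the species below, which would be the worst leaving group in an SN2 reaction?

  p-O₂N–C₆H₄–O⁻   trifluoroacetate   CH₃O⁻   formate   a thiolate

Leaving-group ability tracks the stability of the departed species; conjugate-acid pKₐ is the usual yardstick (lower pKₐ → better LG).
trifluoroacetate: pKₐ(CF₃COOH) ≈ 0.2
formate: pKₐ(HCOOH) ≈ 3.8
p-O₂N–C₆H₄–O⁻: pKₐ(p-nitrophenol) ≈ 7.2
a thiolate: pKₐ(RSH (a thiol)) ≈ 10.5
CH₃O⁻: pKₐ(CH₃OH) ≈ 15.5

CH₃O⁻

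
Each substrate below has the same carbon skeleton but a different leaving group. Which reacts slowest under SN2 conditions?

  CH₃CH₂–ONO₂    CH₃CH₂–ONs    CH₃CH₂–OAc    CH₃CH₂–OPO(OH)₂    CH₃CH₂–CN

Identical carbon frameworks mean the comparison reduces to leaving-group quality.
Rank by basicity of the departing species: weakest base leaves most easily.
CH₃CH₂–ONs loses ONs⁻: pKₐ(p-O₂NC₆H₄SO₃H) ≈ -3.5
CH₃CH₂–ONO₂ loses NO₃⁻: pKₐ(HNO₃) ≈ -1.3
CH₃CH₂–OPO(OH)₂ loses H₂PO₄⁻: pKₐ(H₃PO₄) ≈ 2.1
CH₃CH₂–OAc loses AcO⁻: pKₐ(CH₃COOH) ≈ 4.8
CH₃CH₂–CN loses CN⁻: pKₐ(HCN) ≈ 9.2

CH₃CH₂–CN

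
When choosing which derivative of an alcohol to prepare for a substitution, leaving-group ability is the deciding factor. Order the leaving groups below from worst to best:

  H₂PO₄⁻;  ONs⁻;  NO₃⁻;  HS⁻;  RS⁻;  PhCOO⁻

RS⁻ < HS⁻ < PhCOO⁻ < H₂PO₄⁻ < NO₃⁻ < ONs⁻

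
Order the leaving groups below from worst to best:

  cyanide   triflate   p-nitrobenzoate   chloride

cyanide < p-nitrobenzoate < chloride < triflate

triflate: pKₐ(CF₃SO₃H (triflic acid)) ≈ -14 — charge spread over three oxygens and a CF₃ group; the premier leaving group in synthesis
chloride: pKₐ(HCl) ≈ -7 — moderately weak base
p-nitrobenzoate: pKₐ(p-nitrobenzoic acid) ≈ 3.4
cyanide: pKₐ(HCN) ≈ 9.2 — sp carbon stabilises the charge somewhat, but still a poor LG
Reversing gives the worst-to-best order requested.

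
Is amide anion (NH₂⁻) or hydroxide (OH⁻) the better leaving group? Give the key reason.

hydroxide (OH⁻) is the better leaving group.
pKₐ(H₂O) ≈ 15.7 versus pKₐ(NH₃) ≈ 38: hydroxide (OH⁻) is the much weaker base.
Strong base; essentially never leaves without prior activation.

hydroxide (OH⁻)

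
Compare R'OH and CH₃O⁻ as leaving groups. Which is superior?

R'OH

R'OH is the better leaving group.
pKₐ(R'OH₂⁺) ≈ -2.4 versus pKₐ(CH₃OH) ≈ 15.5: R'OH is the much weaker base.
Neutral; leaves from a protonated ether (an oxonium ion, R–O(H)R'⁺).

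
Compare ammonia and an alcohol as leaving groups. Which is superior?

an alcohol

an alcohol is the better leaving group.
pKₐ(R'OH₂⁺) ≈ -2.4 versus pKₐ(NH₄⁺) ≈ 9.2: an alcohol is the much weaker base.
Neutral; leaves from a protonated ether (an oxonium ion, R–O(H)R'⁺).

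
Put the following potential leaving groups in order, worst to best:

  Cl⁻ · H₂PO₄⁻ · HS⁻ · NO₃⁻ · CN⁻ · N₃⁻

Leaving-group ability tracks the stability of the departed species; conjugate-acid pKₐ is the usual yardstick (lower pKₐ → better LG).
Cl⁻: pKₐ(HCl) ≈ -7
NO₃⁻: pKₐ(HNO₃) ≈ -1.3
H₂PO₄⁻: pKₐ(H₃PO₄) ≈ 2.1
N₃⁻: pKₐ(HN₃) ≈ 4.7
HS⁻: pKₐ(H₂S) ≈ 7
CN⁻: pKₐ(HCN) ≈ 9.2
Listed from poorest to best leaving group as asked.

CN⁻ < HS⁻ < N₃⁻ < H₂PO₄⁻ < NO₃⁻ < Cl⁻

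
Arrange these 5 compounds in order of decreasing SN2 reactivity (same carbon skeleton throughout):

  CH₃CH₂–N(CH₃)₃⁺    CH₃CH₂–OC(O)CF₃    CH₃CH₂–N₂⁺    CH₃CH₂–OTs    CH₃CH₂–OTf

Same R in every case — rank the leaving groups.
Rank by basicity of the departing species: weakest base leaves most easily.
CH₃CH₂–N₂⁺ loses N₂: no meaningful conjugate acid; N₂ departs as an exceptionally stable neutral molecule
CH₃CH₂–OTf loses OTf⁻: pKₐ(CF₃SO₃H (triflic acid)) ≈ -14
CH₃CH₂–OTs loses OTs⁻: pKₐ(p-CH₃C₆H₄SO₃H (TsOH)) ≈ -2.8
CH₃CH₂–OC(O)CF₃ loses CF₃COO⁻: pKₐ(CF₃COOH) ≈ 0.2
CH₃CH₂–N(CH₃)₃⁺ loses NR'₃: pKₐ(R'₃NH⁺) ≈ 10.7

CH₃CH₂–N₂⁺ > CH₃CH₂–OTf > CH₃CH₂–OTs > CH₃CH₂–OC(O)CF₃ > CH₃CH₂–N(CH₃)₃⁺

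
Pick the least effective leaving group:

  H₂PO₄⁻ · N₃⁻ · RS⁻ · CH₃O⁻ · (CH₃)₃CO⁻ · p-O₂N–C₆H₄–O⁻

H₂PO₄⁻: pKₐ(H₃PO₄) ≈ 2.1
N₃⁻: pKₐ(HN₃) ≈ 4.7
p-O₂N–C₆H₄–O⁻: pKₐ(p-nitrophenol) ≈ 7.2
RS⁻: pKₐ(RSH (a thiol)) ≈ 10.5
CH₃O⁻: pKₐ(CH₃OH) ≈ 15.5
(CH₃)₃CO⁻: pKₐ(t-BuOH) ≈ 18

(CH₃)₃CO⁻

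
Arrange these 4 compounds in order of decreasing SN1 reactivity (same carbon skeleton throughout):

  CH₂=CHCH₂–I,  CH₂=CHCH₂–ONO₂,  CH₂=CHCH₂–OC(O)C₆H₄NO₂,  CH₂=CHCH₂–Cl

CH₂=CHCH₂–I > CH₂=CHCH₂–Cl > CH₂=CHCH₂–ONO₂ > CH₂=CHCH₂–OC(O)C₆H₄NO₂

Identical carbon frameworks mean the comparison reduces to leaving-group quality.
A good leaving group is a weak base: the lower the pKₐ of its conjugate acid, the more readily it departs.
CH₂=CHCH₂–I loses I⁻: pKₐ(HI) ≈ -10
CH₂=CHCH₂–Cl loses Cl⁻: pKₐ(HCl) ≈ -7
CH₂=CHCH₂–ONO₂ loses NO₃⁻: pKₐ(HNO₃) ≈ -1.3
CH₂=CHCH₂–OC(O)C₆H₄NO₂ loses p-O₂N–C₆H₄–COO⁻: pKₐ(p-nitrobenzoic acid) ≈ 3.4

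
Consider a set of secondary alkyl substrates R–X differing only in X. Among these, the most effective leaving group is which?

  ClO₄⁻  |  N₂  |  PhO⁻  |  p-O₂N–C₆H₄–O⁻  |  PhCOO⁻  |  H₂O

N₂

N₂: no meaningful conjugate acid; N₂ departs as an exceptionally stable neutral molecule
ClO₄⁻: pKₐ(HClO₄) ≈ -10
H₂O: pKₐ(H₃O⁺) ≈ -1.7
PhCOO⁻: pKₐ(C₆H₅COOH) ≈ 4.2
p-O₂N–C₆H₄–O⁻: pKₐ(p-nitrophenol) ≈ 7.2
PhO⁻: pKₐ(C₆H₅OH (phenol)) ≈ 10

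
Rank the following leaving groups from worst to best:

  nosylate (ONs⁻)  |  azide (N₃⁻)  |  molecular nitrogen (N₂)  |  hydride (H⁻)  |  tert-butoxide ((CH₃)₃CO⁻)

hydride (H⁻) < tert-butoxide ((CH₃)₃CO⁻) < azide (N₃⁻) < nosylate (ONs⁻) < molecular nitrogen (N₂)

molecular nitrogen (N₂): no meaningful conjugate acid; N₂ departs as an exceptionally stable neutral molecule
nosylate (ONs⁻): pKₐ(p-O₂NC₆H₄SO₃H) ≈ -3.5 — p-nitro group further stabilises the sulfonate
azide (N₃⁻): pKₐ(HN₃) ≈ 4.7 — linear, resonance-stabilised
tert-butoxide ((CH₃)₃CO⁻): pKₐ(t-BuOH) ≈ 18 — bulky, strongly basic alkoxide
hydride (H⁻): pKₐ(H₂) ≈ 36 — extremely strong base; leaves only in special hydride-transfer contexts
Reversing gives the worst-to-best order requested.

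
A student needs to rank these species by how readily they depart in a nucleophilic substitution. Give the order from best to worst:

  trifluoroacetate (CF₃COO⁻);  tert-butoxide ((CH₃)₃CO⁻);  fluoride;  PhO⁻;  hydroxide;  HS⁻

trifluoroacetate (CF₃COO⁻): pKₐ(CF₃COOH) ≈ 0.2 — strongly electron-withdrawing CF₃ stabilises the carboxylate
fluoride: pKₐ(HF) ≈ 3.2 — small and strongly basic; the poor halide leaving group
HS⁻: pKₐ(H₂S) ≈ 7
PhO⁻: pKₐ(C₆H₅OH (phenol)) ≈ 10 — resonance into the ring helps, but still a poor LG
hydroxide: pKₐ(H₂O) ≈ 15.7
tert-butoxide ((CH₃)₃CO⁻): pKₐ(t-BuOH) ≈ 18 — bulky, strongly basic alkoxide

trifluoroacetate (CF₃COO⁻) > fluoride > HS⁻ > PhO⁻ > hydroxide > tert-butoxide ((CH₃)₃CO⁻)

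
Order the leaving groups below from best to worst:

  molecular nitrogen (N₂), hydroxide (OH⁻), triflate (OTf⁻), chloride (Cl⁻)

molecular nitrogen (N₂) > triflate (OTf⁻) > chloride (Cl⁻) > hydroxide (OH⁻)

The more stable X⁻ (or X) is on its own — i.e. the weaker a base it is — the better a leaving group it makes.
molecular nitrogen (N₂): no meaningful conjugate acid; N₂ departs as an exceptionally stable neutral molecule
triflate (OTf⁻): pKₐ(CF₃SO₃H (triflic acid)) ≈ -14
chloride (Cl⁻): pKₐ(HCl) ≈ -7
hydroxide (OH⁻): pKₐ(H₂O) ≈ 15.7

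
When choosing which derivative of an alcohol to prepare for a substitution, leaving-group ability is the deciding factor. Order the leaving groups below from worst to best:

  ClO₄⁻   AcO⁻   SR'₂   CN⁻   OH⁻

OH⁻ < CN⁻ < AcO⁻ < SR'₂ < ClO₄⁻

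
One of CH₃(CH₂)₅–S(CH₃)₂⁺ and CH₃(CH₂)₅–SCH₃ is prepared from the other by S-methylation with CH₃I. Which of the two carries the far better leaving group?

CH₃(CH₂)₅–S(CH₃)₂⁺

From CH₃(CH₂)₅–SCH₃ the departing group would be RS⁻ (pKₐ(RSH (a thiol)) ≈ 10.5). Moderately basic; rarely leaves without activation.
From CH₃(CH₂)₅–S(CH₃)₂⁺ the leaving group is SR'₂ (pKₐ(R'₂SH⁺) ≈ -7). Neutral; leaves from a sulfonium salt (R–SR'₂⁺).
S-methylation with CH₃I works by allowing neutral dimethyl sulfide, rather than methanethiolate, to depart, making CH₃(CH₂)₅–S(CH₃)₂⁺ enormously more reactive.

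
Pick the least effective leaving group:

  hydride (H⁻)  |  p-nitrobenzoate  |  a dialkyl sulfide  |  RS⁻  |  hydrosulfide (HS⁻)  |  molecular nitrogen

hydride (H⁻)

The more stable X⁻ (or X) is on its own — i.e. the weaker a base it is — the better a leaving group it makes.
molecular nitrogen: no meaningful conjugate acid; N₂ departs as an exceptionally stable neutral molecule
a dialkyl sulfide: pKₐ(R'₂SH⁺) ≈ -7
p-nitrobenzoate: pKₐ(p-nitrobenzoic acid) ≈ 3.4
hydrosulfide (HS⁻): pKₐ(H₂S) ≈ 7
RS⁻: pKₐ(RSH (a thiol)) ≈ 10.5
hydride (H⁻): pKₐ(H₂) ≈ 36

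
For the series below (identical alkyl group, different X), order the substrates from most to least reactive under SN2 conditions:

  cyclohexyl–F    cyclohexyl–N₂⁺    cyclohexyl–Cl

cyclohexyl–N₂⁺ > cyclohexyl–Cl > cyclohexyl–F

The skeletons are identical, so relative rate is governed entirely by leaving-group ability.
Rank by basicity of the departing species: weakest base leaves most easily.
cyclohexyl–N₂⁺ loses N₂: no meaningful conjugate acid; N₂ departs as an exceptionally stable neutral molecule
cyclohexyl–Cl loses Cl⁻: pKₐ(HCl) ≈ -7
cyclohexyl–F loses F⁻: pKₐ(HF) ≈ 3.2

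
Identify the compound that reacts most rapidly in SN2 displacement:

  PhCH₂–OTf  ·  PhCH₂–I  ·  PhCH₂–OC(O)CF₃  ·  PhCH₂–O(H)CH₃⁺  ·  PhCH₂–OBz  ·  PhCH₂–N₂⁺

PhCH₂–N₂⁺

The skeletons are identical, so relative rate is governed entirely by leaving-group ability.
Leaving-group ability tracks the stability of the departed species; conjugate-acid pKₐ is the usual yardstick (lower pKₐ → better LG).
PhCH₂–N₂⁺ loses N₂: no meaningful conjugate acid; N₂ departs as an exceptionally stable neutral molecule
PhCH₂–OTf loses OTf⁻: pKₐ(CF₃SO₃H (triflic acid)) ≈ -14
PhCH₂–I loses I⁻: pKₐ(HI) ≈ -10
PhCH₂–O(H)CH₃⁺ loses R'OH: pKₐ(R'OH₂⁺) ≈ -2.4
PhCH₂–OC(O)CF₃ loses CF₃COO⁻: pKₐ(CF₃COOH) ≈ 0.2
PhCH₂–OBz loses PhCOO⁻: pKₐ(C₆H₅COOH) ≈ 4.2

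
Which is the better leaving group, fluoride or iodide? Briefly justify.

iodide

iodide is the better leaving group.
pKₐ(HI) ≈ -10 versus pKₐ(HF) ≈ 3.2: iodide is the much weaker base.
Large, highly polarisable; very weak base.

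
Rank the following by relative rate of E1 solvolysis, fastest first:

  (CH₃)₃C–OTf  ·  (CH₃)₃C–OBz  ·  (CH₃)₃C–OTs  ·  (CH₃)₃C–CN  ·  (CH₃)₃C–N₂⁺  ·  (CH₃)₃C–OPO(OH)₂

Identical carbon frameworks mean the comparison reduces to leaving-group quality.
Leaving-group ability tracks the stability of the departed species; conjugate-acid pKₐ is the usual yardstick (lower pKₐ → better LG).
(CH₃)₃C–N₂⁺ loses N₂: no meaningful conjugate acid; N₂ departs as an exceptionally stable neutral molecule
(CH₃)₃C–OTf loses OTf⁻: pKₐ(CF₃SO₃H (triflic acid)) ≈ -14
(CH₃)₃C–OTs loses OTs⁻: pKₐ(p-CH₃C₆H₄SO₃H (TsOH)) ≈ -2.8
(CH₃)₃C–OPO(OH)₂ loses H₂PO₄⁻: pKₐ(H₃PO₄) ≈ 2.1
(CH₃)₃C–OBz loses PhCOO⁻: pKₐ(C₆H₅COOH) ≈ 4.2
(CH₃)₃C–CN loses CN⁻: pKₐ(HCN) ≈ 9.2

(CH₃)₃C–N₂⁺ > (CH₃)₃C–OTf > (CH₃)₃C–OTs > (CH₃)₃C–OPO(OH)₂ > (CH₃)₃C–OBz > (CH₃)₃C–CN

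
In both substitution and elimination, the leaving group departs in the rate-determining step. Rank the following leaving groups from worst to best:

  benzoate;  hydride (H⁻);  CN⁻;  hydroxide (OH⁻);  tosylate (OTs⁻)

A good leaving group is a weak base: the lower the pKₐ of its conjugate acid, the more readily it departs.
tosylate (OTs⁻): pKₐ(p-CH₃C₆H₄SO₃H (TsOH)) ≈ -2.8 — resonance-delocalised arenesulfonate
benzoate: pKₐ(C₆H₅COOH) ≈ 4.2 — aryl carboxylate
CN⁻: pKₐ(HCN) ≈ 9.2
hydroxide (OH⁻): pKₐ(H₂O) ≈ 15.7 — strong base; essentially never leaves without prior activation
hydride (H⁻): pKₐ(H₂) ≈ 36
The question asks for worst first, so the sequence is read in increasing leaving-group ability.

hydride (H⁻) < hydroxide (OH⁻) < CN⁻ < benzoate < tosylate (OTs⁻)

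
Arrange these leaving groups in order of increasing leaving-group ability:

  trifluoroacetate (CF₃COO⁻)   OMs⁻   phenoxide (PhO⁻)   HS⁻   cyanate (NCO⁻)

phenoxide (PhO⁻) < HS⁻ < cyanate (NCO⁻) < trifluoroacetate (CF₃COO⁻) < OMs⁻

Rank by basicity of the departing species: weakest base leaves most easily.
OMs⁻: pKₐ(CH₃SO₃H (MsOH)) ≈ -1.9
trifluoroacetate (CF₃COO⁻): pKₐ(CF₃COOH) ≈ 0.2
cyanate (NCO⁻): pKₐ(HOCN) ≈ 3.5
HS⁻: pKₐ(H₂S) ≈ 7
phenoxide (PhO⁻): pKₐ(C₆H₅OH (phenol)) ≈ 10
Listed from poorest to best leaving group as asked.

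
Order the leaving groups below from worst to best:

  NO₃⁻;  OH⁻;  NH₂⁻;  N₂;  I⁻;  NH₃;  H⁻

N₂: no meaningful conjugate acid; N₂ departs as an exceptionally stable neutral molecule
I⁻: pKₐ(HI) ≈ -10
NO₃⁻: pKₐ(HNO₃) ≈ -1.3
NH₃: pKₐ(NH₄⁺) ≈ 9.2
OH⁻: pKₐ(H₂O) ≈ 15.7
H⁻: pKₐ(H₂) ≈ 36
NH₂⁻: pKₐ(NH₃) ≈ 38
Listed from poorest to best leaving group as asked.

NH₂⁻ < H⁻ < OH⁻ < NH₃ < NO₃⁻ < I⁻ < N₂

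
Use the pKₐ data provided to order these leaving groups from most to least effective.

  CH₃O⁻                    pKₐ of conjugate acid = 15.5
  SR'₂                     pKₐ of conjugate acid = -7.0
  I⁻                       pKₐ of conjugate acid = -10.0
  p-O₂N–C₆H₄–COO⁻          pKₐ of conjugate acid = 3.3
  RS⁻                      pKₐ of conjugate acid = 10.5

I⁻ > SR'₂ > p-O₂N–C₆H₄–COO⁻ > RS⁻ > CH₃O⁻

Lower conjugate-acid pKₐ ⇒ weaker base ⇒ better leaving group.
Sorting by the given values: I⁻ (-10.0), SR'₂ (-7.0), p-O₂N–C₆H₄–COO⁻ (3.3), RS⁻ (10.5), CH₃O⁻ (15.5).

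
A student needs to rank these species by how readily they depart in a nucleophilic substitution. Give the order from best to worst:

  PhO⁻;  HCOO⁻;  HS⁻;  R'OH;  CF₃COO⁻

Leaving-group ability tracks the stability of the departed species; conjugate-acid pKₐ is the usual yardstick (lower pKₐ → better LG).
R'OH: pKₐ(R'OH₂⁺) ≈ -2.4
CF₃COO⁻: pKₐ(CF₃COOH) ≈ 0.2
HCOO⁻: pKₐ(HCOOH) ≈ 3.8 — resonance-stabilised carboxylate
HS⁻: pKₐ(H₂S) ≈ 7 — larger and more polarisable than the oxygen analogue
PhO⁻: pKₐ(C₆H₅OH (phenol)) ≈ 10 — resonance into the ring helps, but still a poor LG

R'OH > CF₃COO⁻ > HCOO⁻ > HS⁻ > PhO⁻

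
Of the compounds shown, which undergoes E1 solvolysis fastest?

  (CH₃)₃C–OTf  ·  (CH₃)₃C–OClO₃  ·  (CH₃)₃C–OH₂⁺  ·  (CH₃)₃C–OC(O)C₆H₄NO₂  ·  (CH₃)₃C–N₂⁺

(CH₃)₃C–N₂⁺

Identical carbon frameworks mean the comparison reduces to leaving-group quality.
Rank by basicity of the departing species: weakest base leaves most easily.
(CH₃)₃C–N₂⁺ loses N₂: no meaningful conjugate acid; N₂ departs as an exceptionally stable neutral molecule
(CH₃)₃C–OTf loses OTf⁻: pKₐ(CF₃SO₃H (triflic acid)) ≈ -14
(CH₃)₃C–OClO₃ loses ClO₄⁻: pKₐ(HClO₄) ≈ -10
(CH₃)₃C–OH₂⁺ loses H₂O: pKₐ(H₃O⁺) ≈ -1.7
(CH₃)₃C–OC(O)C₆H₄NO₂ loses p-O₂N–C₆H₄–COO⁻: pKₐ(p-nitrobenzoic acid) ≈ 3.4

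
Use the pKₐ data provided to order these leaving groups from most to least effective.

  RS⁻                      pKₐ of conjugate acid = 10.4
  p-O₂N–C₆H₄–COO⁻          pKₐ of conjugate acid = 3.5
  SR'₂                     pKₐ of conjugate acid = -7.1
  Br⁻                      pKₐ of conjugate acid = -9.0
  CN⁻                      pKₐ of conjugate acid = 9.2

Lower conjugate-acid pKₐ ⇒ weaker base ⇒ better leaving group.
Sorting by the given values: Br⁻ (-9.0), SR'₂ (-7.1), p-O₂N–C₆H₄–COO⁻ (3.5), CN⁻ (9.2), RS⁻ (10.4).

Br⁻ > SR'₂ > p-O₂N–C₆H₄–COO⁻ > CN⁻ > RS⁻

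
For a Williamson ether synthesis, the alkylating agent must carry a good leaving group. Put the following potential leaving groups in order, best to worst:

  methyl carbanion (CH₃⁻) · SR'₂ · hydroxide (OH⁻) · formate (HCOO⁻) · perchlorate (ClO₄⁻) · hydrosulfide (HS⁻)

perchlorate (ClO₄⁻) > SR'₂ > formate (HCOO⁻) > hydrosulfide (HS⁻) > hydroxide (OH⁻) > methyl carbanion (CH₃⁻)

The more stable X⁻ (or X) is on its own — i.e. the weaker a base it is — the better a leaving group it makes.
perchlorate (ClO₄⁻): pKₐ(HClO₄) ≈ -10
SR'₂: pKₐ(R'₂SH⁺) ≈ -7
formate (HCOO⁻): pKₐ(HCOOH) ≈ 3.8
hydrosulfide (HS⁻): pKₐ(H₂S) ≈ 7
hydroxide (OH⁻): pKₐ(H₂O) ≈ 15.7
methyl carbanion (CH₃⁻): pKₐ(CH₄) ≈ 48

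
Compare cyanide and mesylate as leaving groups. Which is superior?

mesylate

mesylate is the better leaving group.
pKₐ(CH₃SO₃H (MsOH)) ≈ -1.9 versus pKₐ(HCN) ≈ 9.2: mesylate is the much weaker base.
Resonance-delocalised alkanesulfonate.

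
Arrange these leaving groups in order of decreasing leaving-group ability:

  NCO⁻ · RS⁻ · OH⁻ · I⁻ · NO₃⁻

Rank by basicity of the departing species: weakest base leaves most easily.
I⁻: pKₐ(HI) ≈ -10
NO₃⁻: pKₐ(HNO₃) ≈ -1.3
NCO⁻: pKₐ(HOCN) ≈ 3.5
RS⁻: pKₐ(RSH (a thiol)) ≈ 10.5
OH⁻: pKₐ(H₂O) ≈ 15.7

I⁻ > NO₃⁻ > NCO⁻ > RS⁻ > OH⁻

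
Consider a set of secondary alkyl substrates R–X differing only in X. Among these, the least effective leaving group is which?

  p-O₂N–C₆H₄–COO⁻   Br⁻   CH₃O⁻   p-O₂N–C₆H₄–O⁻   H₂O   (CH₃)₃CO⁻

Leaving-group ability tracks the stability of the departed species; conjugate-acid pKₐ is the usual yardstick (lower pKₐ → better LG).
Br⁻: pKₐ(HBr) ≈ -9
H₂O: pKₐ(H₃O⁺) ≈ -1.7
p-O₂N–C₆H₄–COO⁻: pKₐ(p-nitrobenzoic acid) ≈ 3.4
p-O₂N–C₆H₄–O⁻: pKₐ(p-nitrophenol) ≈ 7.2
CH₃O⁻: pKₐ(CH₃OH) ≈ 15.5
(CH₃)₃CO⁻: pKₐ(t-BuOH) ≈ 18

(CH₃)₃CO⁻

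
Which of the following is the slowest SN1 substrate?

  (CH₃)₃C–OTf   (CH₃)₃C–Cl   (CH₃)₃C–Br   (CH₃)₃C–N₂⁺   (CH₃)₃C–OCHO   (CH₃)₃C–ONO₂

(CH₃)₃C–OCHO

Identical carbon frameworks mean the comparison reduces to leaving-group quality.
Rank by basicity of the departing species: weakest base leaves most easily.
(CH₃)₃C–N₂⁺ loses N₂: no meaningful conjugate acid; N₂ departs as an exceptionally stable neutral molecule
(CH₃)₃C–OTf loses OTf⁻: pKₐ(CF₃SO₃H (triflic acid)) ≈ -14
(CH₃)₃C–Br loses Br⁻: pKₐ(HBr) ≈ -9
(CH₃)₃C–Cl loses Cl⁻: pKₐ(HCl) ≈ -7
(CH₃)₃C–ONO₂ loses NO₃⁻: pKₐ(HNO₃) ≈ -1.3
(CH₃)₃C–OCHO loses HCOO⁻: pKₐ(HCOOH) ≈ 3.8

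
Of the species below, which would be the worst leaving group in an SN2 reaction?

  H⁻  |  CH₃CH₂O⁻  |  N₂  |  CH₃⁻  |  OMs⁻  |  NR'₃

Leaving-group ability tracks the stability of the departed species; conjugate-acid pKₐ is the usual yardstick (lower pKₐ → better LG).
N₂: no meaningful conjugate acid; N₂ departs as an exceptionally stable neutral molecule
OMs⁻: pKₐ(CH₃SO₃H (MsOH)) ≈ -1.9
NR'₃: pKₐ(R'₃NH⁺) ≈ 10.7
CH₃CH₂O⁻: pKₐ(CH₃CH₂OH) ≈ 16
H⁻: pKₐ(H₂) ≈ 36
CH₃⁻: pKₐ(CH₄) ≈ 48

CH₃⁻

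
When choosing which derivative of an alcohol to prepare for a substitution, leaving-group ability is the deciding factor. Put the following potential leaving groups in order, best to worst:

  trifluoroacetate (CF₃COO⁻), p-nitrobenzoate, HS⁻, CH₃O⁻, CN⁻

trifluoroacetate (CF₃COO⁻) > p-nitrobenzoate > HS⁻ > CN⁻ > CH₃O⁻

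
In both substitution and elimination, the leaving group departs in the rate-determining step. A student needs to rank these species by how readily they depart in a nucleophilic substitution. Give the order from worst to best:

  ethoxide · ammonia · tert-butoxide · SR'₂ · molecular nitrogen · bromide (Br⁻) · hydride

A good leaving group is a weak base: the lower the pKₐ of its conjugate acid, the more readily it departs.
molecular nitrogen: no meaningful conjugate acid; N₂ departs as an exceptionally stable neutral molecule
bromide (Br⁻): pKₐ(HBr) ≈ -9
SR'₂: pKₐ(R'₂SH⁺) ≈ -7
ammonia: pKₐ(NH₄⁺) ≈ 9.2
ethoxide: pKₐ(CH₃CH₂OH) ≈ 16
tert-butoxide: pKₐ(t-BuOH) ≈ 18
hydride: pKₐ(H₂) ≈ 36
Reversing gives the worst-to-best order requested.

hydride < tert-butoxide < ethoxide < ammonia < SR'₂ < bromide (Br⁻) < molecular nitrogen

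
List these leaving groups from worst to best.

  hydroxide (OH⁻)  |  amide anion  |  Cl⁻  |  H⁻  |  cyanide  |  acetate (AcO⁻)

amide anion < H⁻ < hydroxide (OH⁻) < cyanide < acetate (AcO⁻) < Cl⁻

Leaving-group ability tracks the stability of the departed species; conjugate-acid pKₐ is the usual yardstick (lower pKₐ → better LG).
Cl⁻: pKₐ(HCl) ≈ -7
acetate (AcO⁻): pKₐ(CH₃COOH) ≈ 4.8
cyanide: pKₐ(HCN) ≈ 9.2
hydroxide (OH⁻): pKₐ(H₂O) ≈ 15.7
H⁻: pKₐ(H₂) ≈ 36
amide anion: pKₐ(NH₃) ≈ 38
Listed from poorest to best leaving group as asked.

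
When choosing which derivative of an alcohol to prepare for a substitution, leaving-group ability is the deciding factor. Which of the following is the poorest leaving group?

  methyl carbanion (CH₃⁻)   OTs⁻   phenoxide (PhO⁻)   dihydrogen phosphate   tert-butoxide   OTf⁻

methyl carbanion (CH₃⁻)

OTf⁻: pKₐ(CF₃SO₃H (triflic acid)) ≈ -14
OTs⁻: pKₐ(p-CH₃C₆H₄SO₃H (TsOH)) ≈ -2.8
dihydrogen phosphate: pKₐ(H₃PO₄) ≈ 2.1
phenoxide (PhO⁻): pKₐ(C₆H₅OH (phenol)) ≈ 10
tert-butoxide: pKₐ(t-BuOH) ≈ 18
methyl carbanion (CH₃⁻): pKₐ(CH₄) ≈ 48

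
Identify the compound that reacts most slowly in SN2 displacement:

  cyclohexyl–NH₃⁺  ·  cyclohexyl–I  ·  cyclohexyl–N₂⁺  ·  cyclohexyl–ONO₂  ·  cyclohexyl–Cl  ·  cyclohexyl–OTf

The skeletons are identical, so relative rate is governed entirely by leaving-group ability.
The more stable X⁻ (or X) is on its own — i.e. the weaker a base it is — the better a leaving group it makes.
cyclohexyl–N₂⁺ loses N₂: no meaningful conjugate acid; N₂ departs as an exceptionally stable neutral molecule
cyclohexyl–OTf loses OTf⁻: pKₐ(CF₃SO₃H (triflic acid)) ≈ -14
cyclohexyl–I loses I⁻: pKₐ(HI) ≈ -10
cyclohexyl–Cl loses Cl⁻: pKₐ(HCl) ≈ -7
cyclohexyl–ONO₂ loses NO₃⁻: pKₐ(HNO₃) ≈ -1.3
cyclohexyl–NH₃⁺ loses NH₃: pKₐ(NH₄⁺) ≈ 9.2

cyclohexyl–NH₃⁺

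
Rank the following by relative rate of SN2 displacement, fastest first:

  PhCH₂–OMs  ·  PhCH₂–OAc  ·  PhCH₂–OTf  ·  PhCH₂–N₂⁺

Identical carbon frameworks mean the comparison reduces to leaving-group quality.
The more stable X⁻ (or X) is on its own — i.e. the weaker a base it is — the better a leaving group it makes.
PhCH₂–N₂⁺ loses N₂: no meaningful conjugate acid; N₂ departs as an exceptionally stable neutral molecule
PhCH₂–OTf loses OTf⁻: pKₐ(CF₃SO₃H (triflic acid)) ≈ -14
PhCH₂–OMs loses OMs⁻: pKₐ(CH₃SO₃H (MsOH)) ≈ -1.9
PhCH₂–OAc loses AcO⁻: pKₐ(CH₃COOH) ≈ 4.8

PhCH₂–N₂⁺ > PhCH₂–OTf > PhCH₂–OMs > PhCH₂–OAc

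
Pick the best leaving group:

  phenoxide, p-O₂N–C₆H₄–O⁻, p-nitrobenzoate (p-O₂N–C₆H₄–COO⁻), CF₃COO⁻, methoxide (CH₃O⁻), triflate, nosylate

triflate

Rank by basicity of the departing species: weakest base leaves most easily.
triflate: pKₐ(CF₃SO₃H (triflic acid)) ≈ -14
nosylate: pKₐ(p-O₂NC₆H₄SO₃H) ≈ -3.5
CF₃COO⁻: pKₐ(CF₃COOH) ≈ 0.2
p-nitrobenzoate (p-O₂N–C₆H₄–COO⁻): pKₐ(p-nitrobenzoic acid) ≈ 3.4
p-O₂N–C₆H₄–O⁻: pKₐ(p-nitrophenol) ≈ 7.2
phenoxide: pKₐ(C₆H₅OH (phenol)) ≈ 10
methoxide (CH₃O⁻): pKₐ(CH₃OH) ≈ 15.5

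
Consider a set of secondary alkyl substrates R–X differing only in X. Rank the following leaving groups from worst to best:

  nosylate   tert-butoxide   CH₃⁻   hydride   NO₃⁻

CH₃⁻ < hydride < tert-butoxide < NO₃⁻ < nosylate

nosylate: pKₐ(p-O₂NC₆H₄SO₃H) ≈ -3.5
NO₃⁻: pKₐ(HNO₃) ≈ -1.3
tert-butoxide: pKₐ(t-BuOH) ≈ 18
hydride: pKₐ(H₂) ≈ 36
CH₃⁻: pKₐ(CH₄) ≈ 48
Reversing gives the worst-to-best order requested.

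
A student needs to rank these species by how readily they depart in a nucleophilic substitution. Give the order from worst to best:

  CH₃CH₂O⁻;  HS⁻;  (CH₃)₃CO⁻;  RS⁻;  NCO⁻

(CH₃)₃CO⁻ < CH₃CH₂O⁻ < RS⁻ < HS⁻ < NCO⁻

NCO⁻: pKₐ(HOCN) ≈ 3.5 — resonance between N and O
HS⁻: pKₐ(H₂S) ≈ 7 — larger and more polarisable than the oxygen analogue
RS⁻: pKₐ(RSH (a thiol)) ≈ 10.5 — moderately basic; rarely leaves without activation
CH₃CH₂O⁻: pKₐ(CH₃CH₂OH) ≈ 16
(CH₃)₃CO⁻: pKₐ(t-BuOH) ≈ 18
Reversing gives the worst-to-best order requested.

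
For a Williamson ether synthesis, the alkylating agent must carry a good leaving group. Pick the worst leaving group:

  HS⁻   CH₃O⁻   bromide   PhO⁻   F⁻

Leaving-group ability tracks the stability of the departed species; conjugate-acid pKₐ is the usual yardstick (lower pKₐ → better LG).
bromide: pKₐ(HBr) ≈ -9
F⁻: pKₐ(HF) ≈ 3.2
HS⁻: pKₐ(H₂S) ≈ 7
PhO⁻: pKₐ(C₆H₅OH (phenol)) ≈ 10
CH₃O⁻: pKₐ(CH₃OH) ≈ 15.5

CH₃O⁻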